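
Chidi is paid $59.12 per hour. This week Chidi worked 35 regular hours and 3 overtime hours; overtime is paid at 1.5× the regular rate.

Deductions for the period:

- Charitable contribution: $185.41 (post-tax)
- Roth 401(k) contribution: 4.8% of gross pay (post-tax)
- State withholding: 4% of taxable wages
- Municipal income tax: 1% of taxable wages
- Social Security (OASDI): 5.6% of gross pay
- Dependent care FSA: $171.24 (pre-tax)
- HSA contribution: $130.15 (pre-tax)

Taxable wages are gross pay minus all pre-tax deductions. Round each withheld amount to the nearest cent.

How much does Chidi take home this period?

$1,503.89

Regular pay: 35 × $59.12 = $2,069.20
Overtime pay: 3 × $59.12 × 1.5 = $266.04
Gross pay = $2,069.20 + $266.04 = $2,335.24
HSA contribution: $130.15
Dependent care FSA: $171.24
Pre-tax total = $130.15 + $171.24 = $301.39
Taxable wages = $2,335.24 − $301.39 = $2,033.85
Municipal income tax: $2,033.85 × 0.01 = $20.34
State withholding: $2,033.85 × 0.04 = $81.35
Social Security (OASDI): $2,335.24 × 0.056 = $130.77
Roth 401(k) contribution: $2,335.24 × 0.048 = $112.09
Charitable contribution: $185.41
Total deductions = $130.15 + $171.24 + $20.34 + $81.35 + $130.77 + $112.09 + $185.41 = $831.35
Net pay = $2,335.24 − $831.35 = $1,503.89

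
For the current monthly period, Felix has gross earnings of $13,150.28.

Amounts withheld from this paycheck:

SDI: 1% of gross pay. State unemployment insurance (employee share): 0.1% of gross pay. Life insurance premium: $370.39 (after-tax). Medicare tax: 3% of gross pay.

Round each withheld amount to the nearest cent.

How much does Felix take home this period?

SDI: $13,150.28 × 0.01 = $131.50
Medicare tax: $13,150.28 × 0.03 = $394.51
State unemployment insurance (employee share): $13,150.28 × 0.001 = $13.15
Life insurance premium: $370.39
Total deductions = $131.50 + $394.51 + $13.15 + $370.39 = $909.55
Net pay = $13,150.28 − $909.55 = $12,240.73

$12,240.73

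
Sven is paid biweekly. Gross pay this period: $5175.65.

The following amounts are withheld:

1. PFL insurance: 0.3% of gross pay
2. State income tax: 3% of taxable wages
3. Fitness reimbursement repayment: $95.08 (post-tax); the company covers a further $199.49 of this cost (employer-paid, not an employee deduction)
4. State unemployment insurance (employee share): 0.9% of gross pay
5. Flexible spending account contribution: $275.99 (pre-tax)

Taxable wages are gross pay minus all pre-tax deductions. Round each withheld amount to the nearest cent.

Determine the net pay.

$4595.48

Flexible spending account contribution: $275.99
Taxable wages = $5175.65 − $275.99 = $4899.66
State income tax: $4899.66 × 0.03 = $146.99
State unemployment insurance (employee share): $5175.65 × 0.009 = $46.58
PFL insurance: $5175.65 × 0.003 = $15.53
Fitness reimbursement repayment: $95.08
(Employer's $199.49 toward fitness reimbursement repayment is not withheld from the employee.)
Total deductions = $275.99 + $146.99 + $46.58 + $15.53 + $95.08 = $580.17
Net pay = $5175.65 − $580.17 = $4595.48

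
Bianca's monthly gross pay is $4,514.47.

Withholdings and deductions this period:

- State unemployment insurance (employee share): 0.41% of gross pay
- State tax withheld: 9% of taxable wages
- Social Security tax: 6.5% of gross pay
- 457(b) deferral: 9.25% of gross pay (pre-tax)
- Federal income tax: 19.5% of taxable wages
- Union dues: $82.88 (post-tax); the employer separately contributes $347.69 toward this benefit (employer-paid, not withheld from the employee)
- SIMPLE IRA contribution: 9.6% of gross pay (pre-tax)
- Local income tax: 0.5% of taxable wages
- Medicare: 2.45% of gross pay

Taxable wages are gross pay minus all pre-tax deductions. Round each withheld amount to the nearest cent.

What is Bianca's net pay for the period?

SIMPLE IRA contribution: $4,514.47 × 0.096 = $433.39
457(b) deferral: $4,514.47 × 0.0925 = $417.59
Pre-tax total = $433.39 + $417.59 = $850.98
Taxable wages = $4,514.47 − $850.98 = $3,663.49
State tax withheld: $3,663.49 × 0.09 = $329.71
Federal income tax: $3,663.49 × 0.195 = $714.38
Local income tax: $3,663.49 × 0.005 = $18.32
Medicare: $4,514.47 × 0.0245 = $110.60
Social Security tax: $4,514.47 × 0.065 = $293.44
State unemployment insurance (employee share): $4,514.47 × 0.0041 = $18.51
Union dues: $82.88
(Employer's $347.69 toward union dues is not withheld from the employee.)
Total deductions = $433.39 + $417.59 + $329.71 + $714.38 + $18.32 + $110.60 + $293.44 + $18.51 + $82.88 = $2,418.82
Net pay = $4,514.47 − $2,418.82 = $2,095.65

$2,095.65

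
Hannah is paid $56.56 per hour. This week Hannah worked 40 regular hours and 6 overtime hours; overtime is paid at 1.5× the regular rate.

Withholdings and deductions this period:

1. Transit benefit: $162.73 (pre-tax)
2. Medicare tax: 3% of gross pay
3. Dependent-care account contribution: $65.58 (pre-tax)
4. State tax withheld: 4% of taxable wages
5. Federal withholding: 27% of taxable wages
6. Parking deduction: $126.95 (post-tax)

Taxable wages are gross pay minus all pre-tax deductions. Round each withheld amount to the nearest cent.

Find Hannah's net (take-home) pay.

Regular pay: 40 × $56.56 = $2,262.40
Overtime pay: 6 × $56.56 × 1.5 = $509.04
Gross pay = $2,262.40 + $509.04 = $2,771.44
Transit benefit: $162.73
Dependent-care account contribution: $65.58
Pre-tax total = $162.73 + $65.58 = $228.31
Taxable wages = $2,771.44 − $228.31 = $2,543.13
State tax withheld: $2,543.13 × 0.04 = $101.73
Federal withholding: $2,543.13 × 0.27 = $686.65
Medicare tax: $2,771.44 × 0.03 = $83.14
Parking deduction: $126.95
Total deductions = $162.73 + $65.58 + $101.73 + $686.65 + $83.14 + $126.95 = $1,226.78
Net pay = $2,771.44 − $1,226.78 = $1,544.66

$1,544.66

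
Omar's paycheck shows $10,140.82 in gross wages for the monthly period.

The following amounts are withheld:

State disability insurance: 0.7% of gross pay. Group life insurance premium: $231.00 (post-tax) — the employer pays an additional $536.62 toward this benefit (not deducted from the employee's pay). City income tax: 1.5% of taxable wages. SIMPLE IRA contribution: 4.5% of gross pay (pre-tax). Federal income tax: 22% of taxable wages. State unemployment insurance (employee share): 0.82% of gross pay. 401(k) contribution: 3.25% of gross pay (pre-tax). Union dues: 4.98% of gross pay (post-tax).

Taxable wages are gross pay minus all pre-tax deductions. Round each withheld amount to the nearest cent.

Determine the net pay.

$6,266.35

401(k) contribution: $10,140.82 × 0.0325 = $329.58
SIMPLE IRA contribution: $10,140.82 × 0.045 = $456.34
Pre-tax total = $329.58 + $456.34 = $785.92
Taxable wages = $10,140.82 − $785.92 = $9,354.90
Federal income tax: $9,354.90 × 0.22 = $2,058.08
City income tax: $9,354.90 × 0.015 = $140.32
State unemployment insurance (employee share): $10,140.82 × 0.0082 = $83.15
State disability insurance: $10,140.82 × 0.007 = $70.99
Union dues: $10,140.82 × 0.0498 = $505.01
Group life insurance premium: $231.00
(Employer's $536.62 toward group life insurance premium is not withheld from the employee.)
Total deductions = $329.58 + $456.34 + $2,058.08 + $140.32 + $83.15 + $70.99 + $505.01 + $231.00 = $3,874.47
Net pay = $10,140.82 − $3,874.47 = $6,266.35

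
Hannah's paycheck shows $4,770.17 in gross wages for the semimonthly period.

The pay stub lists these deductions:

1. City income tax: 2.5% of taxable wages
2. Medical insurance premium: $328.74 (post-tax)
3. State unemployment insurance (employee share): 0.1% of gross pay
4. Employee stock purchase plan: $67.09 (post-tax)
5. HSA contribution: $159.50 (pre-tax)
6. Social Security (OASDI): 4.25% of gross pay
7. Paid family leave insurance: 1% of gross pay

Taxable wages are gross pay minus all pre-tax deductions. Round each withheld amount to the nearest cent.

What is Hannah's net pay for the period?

HSA contribution: $159.50
Taxable wages = $4,770.17 − $159.50 = $4,610.67
City income tax: $4,610.67 × 0.025 = $115.27
State unemployment insurance (employee share): $4,770.17 × 0.001 = $4.77
Paid family leave insurance: $4,770.17 × 0.01 = $47.70
Social Security (OASDI): $4,770.17 × 0.0425 = $202.73
Employee stock purchase plan: $67.09
Medical insurance premium: $328.74
Total deductions = $159.50 + $115.27 + $4.77 + $47.70 + $202.73 + $67.09 + $328.74 = $925.80
Net pay = $4,770.17 − $925.80 = $3,844.37

$3,844.37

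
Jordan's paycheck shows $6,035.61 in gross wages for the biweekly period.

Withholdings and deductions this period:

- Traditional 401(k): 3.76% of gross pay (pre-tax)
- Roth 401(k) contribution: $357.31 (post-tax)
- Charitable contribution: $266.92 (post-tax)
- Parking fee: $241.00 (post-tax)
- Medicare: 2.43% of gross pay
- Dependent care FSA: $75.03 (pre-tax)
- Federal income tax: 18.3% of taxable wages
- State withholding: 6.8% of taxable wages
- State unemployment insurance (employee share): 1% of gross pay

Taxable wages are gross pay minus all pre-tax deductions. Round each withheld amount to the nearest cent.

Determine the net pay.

$3,222.23

Dependent care FSA: $75.03
Traditional 401(k): $6,035.61 × 0.0376 = $226.94
Pre-tax total = $75.03 + $226.94 = $301.97
Taxable wages = $6,035.61 − $301.97 = $5,733.64
Federal income tax: $5,733.64 × 0.183 = $1,049.26
State withholding: $5,733.64 × 0.068 = $389.89
State unemployment insurance (employee share): $6,035.61 × 0.01 = $60.36
Medicare: $6,035.61 × 0.0243 = $146.67
Roth 401(k) contribution: $357.31
Charitable contribution: $266.92
Parking fee: $241.00
Total deductions = $75.03 + $226.94 + $1,049.26 + $389.89 + $60.36 + $146.67 + $357.31 + $266.92 + $241.00 = $2,813.38
Net pay = $6,035.61 − $2,813.38 = $3,222.23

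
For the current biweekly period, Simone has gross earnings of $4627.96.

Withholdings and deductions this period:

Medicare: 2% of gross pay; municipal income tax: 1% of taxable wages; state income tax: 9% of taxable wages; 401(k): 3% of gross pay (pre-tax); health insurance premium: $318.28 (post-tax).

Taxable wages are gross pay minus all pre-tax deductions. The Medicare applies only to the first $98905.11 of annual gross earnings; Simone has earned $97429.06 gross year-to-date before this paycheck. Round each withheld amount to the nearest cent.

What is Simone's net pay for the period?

$3692.41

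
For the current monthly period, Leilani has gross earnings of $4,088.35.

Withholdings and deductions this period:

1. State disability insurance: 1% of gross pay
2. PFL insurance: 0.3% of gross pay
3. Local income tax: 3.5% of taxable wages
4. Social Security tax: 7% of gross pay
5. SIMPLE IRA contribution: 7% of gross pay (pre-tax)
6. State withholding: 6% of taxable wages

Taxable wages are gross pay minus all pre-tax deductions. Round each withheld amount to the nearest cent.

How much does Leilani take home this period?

SIMPLE IRA contribution: $4,088.35 × 0.07 = $286.18
Taxable wages = $4,088.35 − $286.18 = $3,802.17
Local income tax: $3,802.17 × 0.035 = $133.08
State withholding: $3,802.17 × 0.06 = $228.13
State disability insurance: $4,088.35 × 0.01 = $40.88
Social Security tax: $4,088.35 × 0.07 = $286.18
PFL insurance: $4,088.35 × 0.003 = $12.27
Total deductions = $286.18 + $133.08 + $228.13 + $40.88 + $286.18 + $12.27 = $986.72
Net pay = $4,088.35 − $986.72 = $3,101.63

$3,101.63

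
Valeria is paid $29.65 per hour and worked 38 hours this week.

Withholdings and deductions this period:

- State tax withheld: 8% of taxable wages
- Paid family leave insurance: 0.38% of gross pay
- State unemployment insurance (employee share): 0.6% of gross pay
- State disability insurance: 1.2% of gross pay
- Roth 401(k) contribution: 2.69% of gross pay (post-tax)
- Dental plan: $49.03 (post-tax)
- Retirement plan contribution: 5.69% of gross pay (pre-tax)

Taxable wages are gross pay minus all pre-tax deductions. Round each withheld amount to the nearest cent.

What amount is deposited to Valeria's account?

$873.68

Gross pay: 38 × $29.65 = $1,126.70
Retirement plan contribution: $1,126.70 × 0.0569 = $64.11
Taxable wages = $1,126.70 − $64.11 = $1,062.59
State tax withheld: $1,062.59 × 0.08 = $85.01
Paid family leave insurance: $1,126.70 × 0.0038 = $4.28
State unemployment insurance (employee share): $1,126.70 × 0.006 = $6.76
State disability insurance: $1,126.70 × 0.012 = $13.52
Roth 401(k) contribution: $1,126.70 × 0.0269 = $30.31
Dental plan: $49.03
Total deductions = $64.11 + $85.01 + $4.28 + $6.76 + $13.52 + $30.31 + $49.03 = $253.02
Net pay = $1,126.70 − $253.02 = $873.68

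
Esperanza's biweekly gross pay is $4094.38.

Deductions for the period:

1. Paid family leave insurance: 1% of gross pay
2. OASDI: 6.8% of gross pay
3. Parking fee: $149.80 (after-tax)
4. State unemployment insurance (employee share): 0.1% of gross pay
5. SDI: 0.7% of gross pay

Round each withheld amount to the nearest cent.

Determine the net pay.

$3592.47

Paid family leave insurance: $4094.38 × 0.01 = $40.94
SDI: $4094.38 × 0.007 = $28.66
OASDI: $4094.38 × 0.068 = $278.42
State unemployment insurance (employee share): $4094.38 × 0.001 = $4.09
Parking fee: $149.80
Total deductions = $40.94 + $28.66 + $278.42 + $4.09 + $149.80 = $501.91
Net pay = $4094.38 − $501.91 = $3592.47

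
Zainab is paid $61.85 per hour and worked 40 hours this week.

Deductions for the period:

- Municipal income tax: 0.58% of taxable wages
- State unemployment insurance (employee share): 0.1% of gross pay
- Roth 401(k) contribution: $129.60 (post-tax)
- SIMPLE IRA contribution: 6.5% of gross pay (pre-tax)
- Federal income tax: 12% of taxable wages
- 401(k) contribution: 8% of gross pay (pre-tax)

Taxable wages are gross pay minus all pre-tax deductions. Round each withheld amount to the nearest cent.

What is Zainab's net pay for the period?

Gross pay: 40 × $61.85 = $2474.00
401(k) contribution: $2474.00 × 0.08 = $197.92
SIMPLE IRA contribution: $2474.00 × 0.065 = $160.81
Pre-tax total = $197.92 + $160.81 = $358.73
Taxable wages = $2474.00 − $358.73 = $2115.27
Municipal income tax: $2115.27 × 0.0058 = $12.27
Federal income tax: $2115.27 × 0.12 = $253.83
State unemployment insurance (employee share): $2474.00 × 0.001 = $2.47
Roth 401(k) contribution: $129.60
Total deductions = $197.92 + $160.81 + $12.27 + $253.83 + $2.47 + $129.60 = $756.90
Net pay = $2474.00 − $756.90 = $1717.10

$1717.10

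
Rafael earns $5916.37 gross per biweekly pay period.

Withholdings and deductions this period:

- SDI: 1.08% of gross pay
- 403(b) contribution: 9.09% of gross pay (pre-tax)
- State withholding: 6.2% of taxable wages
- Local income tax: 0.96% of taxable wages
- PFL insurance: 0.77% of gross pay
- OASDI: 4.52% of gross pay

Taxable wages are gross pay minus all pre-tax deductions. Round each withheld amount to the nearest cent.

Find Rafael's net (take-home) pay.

403(b) contribution: $5916.37 × 0.0909 = $537.80
Taxable wages = $5916.37 − $537.80 = $5378.57
State withholding: $5378.57 × 0.062 = $333.47
Local income tax: $5378.57 × 0.0096 = $51.63
PFL insurance: $5916.37 × 0.0077 = $45.56
OASDI: $5916.37 × 0.0452 = $267.42
SDI: $5916.37 × 0.0108 = $63.90
Total deductions = $537.80 + $333.47 + $51.63 + $45.56 + $267.42 + $63.90 = $1299.78
Net pay = $5916.37 − $1299.78 = $4616.59

$4616.59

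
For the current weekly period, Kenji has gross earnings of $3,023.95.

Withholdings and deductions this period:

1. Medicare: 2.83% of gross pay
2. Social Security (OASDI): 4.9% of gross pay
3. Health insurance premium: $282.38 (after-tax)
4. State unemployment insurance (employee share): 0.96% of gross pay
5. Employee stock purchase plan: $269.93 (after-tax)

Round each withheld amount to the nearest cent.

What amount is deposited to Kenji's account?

$2,208.86

Medicare: $3,023.95 × 0.0283 = $85.58
State unemployment insurance (employee share): $3,023.95 × 0.0096 = $29.03
Social Security (OASDI): $3,023.95 × 0.049 = $148.17
Health insurance premium: $282.38
Employee stock purchase plan: $269.93
Total deductions = $85.58 + $29.03 + $148.17 + $282.38 + $269.93 = $815.09
Net pay = $3,023.95 − $815.09 = $2,208.86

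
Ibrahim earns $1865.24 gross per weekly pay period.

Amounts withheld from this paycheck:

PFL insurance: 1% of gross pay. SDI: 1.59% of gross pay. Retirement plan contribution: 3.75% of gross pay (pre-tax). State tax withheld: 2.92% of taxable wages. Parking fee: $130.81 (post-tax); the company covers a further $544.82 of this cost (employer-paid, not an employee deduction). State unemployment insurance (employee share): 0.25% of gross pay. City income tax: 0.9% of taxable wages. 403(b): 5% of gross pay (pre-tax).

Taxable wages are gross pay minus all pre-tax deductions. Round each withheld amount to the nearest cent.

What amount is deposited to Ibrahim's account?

Retirement plan contribution: $1865.24 × 0.0375 = $69.95
403(b): $1865.24 × 0.05 = $93.26
Pre-tax total = $69.95 + $93.26 = $163.21
Taxable wages = $1865.24 − $163.21 = $1702.03
State tax withheld: $1702.03 × 0.0292 = $49.70
City income tax: $1702.03 × 0.009 = $15.32
PFL insurance: $1865.24 × 0.01 = $18.65
SDI: $1865.24 × 0.0159 = $29.66
State unemployment insurance (employee share): $1865.24 × 0.0025 = $4.66
Parking fee: $130.81
(Employer's $544.82 toward parking fee is not withheld from the employee.)
Total deductions = $69.95 + $93.26 + $49.70 + $15.32 + $18.65 + $29.66 + $4.66 + $130.81 = $412.01
Net pay = $1865.24 − $412.01 = $1453.23

$1453.23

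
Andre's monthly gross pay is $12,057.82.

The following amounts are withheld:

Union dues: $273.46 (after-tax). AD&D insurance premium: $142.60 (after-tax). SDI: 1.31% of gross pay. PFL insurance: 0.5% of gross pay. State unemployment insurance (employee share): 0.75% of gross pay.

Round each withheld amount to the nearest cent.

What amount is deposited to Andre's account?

$11,333.08

PFL insurance: $12,057.82 × 0.005 = $60.29
SDI: $12,057.82 × 0.0131 = $157.96
State unemployment insurance (employee share): $12,057.82 × 0.0075 = $90.43
AD&D insurance premium: $142.60
Union dues: $273.46
Total deductions = $60.29 + $157.96 + $90.43 + $142.60 + $273.46 = $724.74
Net pay = $12,057.82 − $724.74 = $11,333.08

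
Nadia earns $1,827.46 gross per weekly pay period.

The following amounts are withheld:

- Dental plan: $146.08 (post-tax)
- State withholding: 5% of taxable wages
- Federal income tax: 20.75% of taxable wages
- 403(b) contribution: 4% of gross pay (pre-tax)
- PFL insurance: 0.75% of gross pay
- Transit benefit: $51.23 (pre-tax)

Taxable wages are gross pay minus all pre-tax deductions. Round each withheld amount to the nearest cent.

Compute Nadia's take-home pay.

$1,104.78

403(b) contribution: $1,827.46 × 0.04 = $73.10
Transit benefit: $51.23
Pre-tax total = $73.10 + $51.23 = $124.33
Taxable wages = $1,827.46 − $124.33 = $1,703.13
State withholding: $1,703.13 × 0.05 = $85.16
Federal income tax: $1,703.13 × 0.2075 = $353.40
PFL insurance: $1,827.46 × 0.0075 = $13.71
Dental plan: $146.08
Total deductions = $73.10 + $51.23 + $85.16 + $353.40 + $13.71 + $146.08 = $722.68
Net pay = $1,827.46 − $722.68 = $1,104.78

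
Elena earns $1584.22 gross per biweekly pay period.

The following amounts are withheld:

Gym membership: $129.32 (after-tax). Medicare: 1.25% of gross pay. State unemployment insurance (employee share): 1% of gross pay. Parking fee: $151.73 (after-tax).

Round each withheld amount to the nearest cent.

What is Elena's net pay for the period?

Medicare: $1584.22 × 0.0125 = $19.80
State unemployment insurance (employee share): $1584.22 × 0.01 = $15.84
Gym membership: $129.32
Parking fee: $151.73
Total deductions = $19.80 + $15.84 + $129.32 + $151.73 = $316.69
Net pay = $1584.22 − $316.69 = $1267.53

$1267.53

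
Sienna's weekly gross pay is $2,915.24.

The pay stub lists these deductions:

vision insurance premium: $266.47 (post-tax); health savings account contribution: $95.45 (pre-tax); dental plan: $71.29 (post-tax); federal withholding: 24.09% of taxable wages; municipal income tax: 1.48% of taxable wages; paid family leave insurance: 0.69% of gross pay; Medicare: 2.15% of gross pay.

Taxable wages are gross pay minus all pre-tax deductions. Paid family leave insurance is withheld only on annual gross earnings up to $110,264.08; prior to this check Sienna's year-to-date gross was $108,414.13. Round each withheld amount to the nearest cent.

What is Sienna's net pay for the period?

Health savings account contribution: $95.45
Taxable wages = $2,915.24 − $95.45 = $2,819.79
Municipal income tax: $2,819.79 × 0.0148 = $41.73
Federal withholding: $2,819.79 × 0.2409 = $679.29
Paid family leave insurance: only $110,264.08 − $108,414.13 = $1,849.95 of this check is subject → $1,849.95 × 0.0069 = $12.76
Medicare: $2,915.24 × 0.0215 = $62.68
Vision insurance premium: $266.47
Dental plan: $71.29
Total deductions = $95.45 + $41.73 + $679.29 + $12.76 + $62.68 + $266.47 + $71.29 = $1,229.67
Net pay = $2,915.24 − $1,229.67 = $1,685.57

$1,685.57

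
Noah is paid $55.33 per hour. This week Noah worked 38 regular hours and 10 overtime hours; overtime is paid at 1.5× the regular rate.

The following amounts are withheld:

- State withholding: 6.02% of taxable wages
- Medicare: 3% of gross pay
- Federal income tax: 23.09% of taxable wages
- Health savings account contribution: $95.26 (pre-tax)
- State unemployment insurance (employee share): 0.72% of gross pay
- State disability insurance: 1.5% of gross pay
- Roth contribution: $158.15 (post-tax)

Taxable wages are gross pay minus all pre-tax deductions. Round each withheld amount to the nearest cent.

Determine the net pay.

Regular pay: 38 × $55.33 = $2,102.54
Overtime pay: 10 × $55.33 × 1.5 = $829.95
Gross pay = $2,102.54 + $829.95 = $2,932.49
Health savings account contribution: $95.26
Taxable wages = $2,932.49 − $95.26 = $2,837.23
Federal income tax: $2,837.23 × 0.2309 = $655.12
State withholding: $2,837.23 × 0.0602 = $170.80
State disability insurance: $2,932.49 × 0.015 = $43.99
Medicare: $2,932.49 × 0.03 = $87.97
State unemployment insurance (employee share): $2,932.49 × 0.0072 = $21.11
Roth contribution: $158.15
Total deductions = $95.26 + $655.12 + $170.80 + $43.99 + $87.97 + $21.11 + $158.15 = $1,232.40
Net pay = $2,932.49 − $1,232.40 = $1,700.09

$1,700.09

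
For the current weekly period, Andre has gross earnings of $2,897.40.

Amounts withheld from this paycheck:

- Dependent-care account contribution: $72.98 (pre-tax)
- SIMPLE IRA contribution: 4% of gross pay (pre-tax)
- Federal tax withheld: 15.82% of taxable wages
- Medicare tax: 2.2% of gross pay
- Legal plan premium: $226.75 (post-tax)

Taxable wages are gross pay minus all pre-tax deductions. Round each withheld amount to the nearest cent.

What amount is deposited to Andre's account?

$1,989.54

SIMPLE IRA contribution: $2,897.40 × 0.04 = $115.90
Dependent-care account contribution: $72.98
Pre-tax total = $115.90 + $72.98 = $188.88
Taxable wages = $2,897.40 − $188.88 = $2,708.52
Federal tax withheld: $2,708.52 × 0.1582 = $428.49
Medicare tax: $2,897.40 × 0.022 = $63.74
Legal plan premium: $226.75
Total deductions = $115.90 + $72.98 + $428.49 + $63.74 + $226.75 = $907.86
Net pay = $2,897.40 − $907.86 = $1,989.54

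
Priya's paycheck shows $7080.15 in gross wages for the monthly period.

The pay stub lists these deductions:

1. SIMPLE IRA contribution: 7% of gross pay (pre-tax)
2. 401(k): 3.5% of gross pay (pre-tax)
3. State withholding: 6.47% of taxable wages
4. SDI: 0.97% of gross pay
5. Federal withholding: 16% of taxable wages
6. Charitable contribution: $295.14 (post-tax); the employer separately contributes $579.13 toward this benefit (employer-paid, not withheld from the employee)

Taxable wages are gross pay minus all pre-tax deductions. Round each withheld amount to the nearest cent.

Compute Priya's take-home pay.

SIMPLE IRA contribution: $7080.15 × 0.07 = $495.61
401(k): $7080.15 × 0.035 = $247.81
Pre-tax total = $495.61 + $247.81 = $743.42
Taxable wages = $7080.15 − $743.42 = $6336.73
State withholding: $6336.73 × 0.0647 = $409.99
Federal withholding: $6336.73 × 0.16 = $1013.88
SDI: $7080.15 × 0.0097 = $68.68
Charitable contribution: $295.14
(Employer's $579.13 toward charitable contribution is not withheld from the employee.)
Total deductions = $495.61 + $247.81 + $409.99 + $1013.88 + $68.68 + $295.14 = $2531.11
Net pay = $7080.15 − $2531.11 = $4549.04

$4549.04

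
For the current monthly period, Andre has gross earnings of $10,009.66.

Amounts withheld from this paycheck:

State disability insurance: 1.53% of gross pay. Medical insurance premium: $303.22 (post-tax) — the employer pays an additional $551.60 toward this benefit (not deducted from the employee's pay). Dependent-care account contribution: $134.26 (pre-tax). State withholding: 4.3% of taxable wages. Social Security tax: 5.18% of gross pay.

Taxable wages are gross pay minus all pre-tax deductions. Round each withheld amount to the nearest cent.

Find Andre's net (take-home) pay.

Dependent-care account contribution: $134.26
Taxable wages = $10,009.66 − $134.26 = $9,875.40
State withholding: $9,875.40 × 0.043 = $424.64
State disability insurance: $10,009.66 × 0.0153 = $153.15
Social Security tax: $10,009.66 × 0.0518 = $518.50
Medical insurance premium: $303.22
(Employer's $551.60 toward medical insurance premium is not withheld from the employee.)
Total deductions = $134.26 + $424.64 + $153.15 + $518.50 + $303.22 = $1,533.77
Net pay = $10,009.66 − $1,533.77 = $8,475.89

$8,475.89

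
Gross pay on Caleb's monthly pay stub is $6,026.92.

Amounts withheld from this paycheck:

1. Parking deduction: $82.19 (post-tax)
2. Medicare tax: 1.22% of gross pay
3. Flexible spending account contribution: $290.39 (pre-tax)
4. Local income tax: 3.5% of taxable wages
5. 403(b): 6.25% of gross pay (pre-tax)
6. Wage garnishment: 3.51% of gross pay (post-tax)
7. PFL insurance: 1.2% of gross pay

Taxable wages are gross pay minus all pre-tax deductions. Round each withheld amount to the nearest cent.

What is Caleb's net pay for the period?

403(b): $6,026.92 × 0.0625 = $376.68
Flexible spending account contribution: $290.39
Pre-tax total = $376.68 + $290.39 = $667.07
Taxable wages = $6,026.92 − $667.07 = $5,359.85
Local income tax: $5,359.85 × 0.035 = $187.59
PFL insurance: $6,026.92 × 0.012 = $72.32
Medicare tax: $6,026.92 × 0.0122 = $73.53
Parking deduction: $82.19
Wage garnishment: $6,026.92 × 0.0351 = $211.54
Total deductions = $376.68 + $290.39 + $187.59 + $72.32 + $73.53 + $82.19 + $211.54 = $1,294.24
Net pay = $6,026.92 − $1,294.24 = $4,732.68

$4,732.68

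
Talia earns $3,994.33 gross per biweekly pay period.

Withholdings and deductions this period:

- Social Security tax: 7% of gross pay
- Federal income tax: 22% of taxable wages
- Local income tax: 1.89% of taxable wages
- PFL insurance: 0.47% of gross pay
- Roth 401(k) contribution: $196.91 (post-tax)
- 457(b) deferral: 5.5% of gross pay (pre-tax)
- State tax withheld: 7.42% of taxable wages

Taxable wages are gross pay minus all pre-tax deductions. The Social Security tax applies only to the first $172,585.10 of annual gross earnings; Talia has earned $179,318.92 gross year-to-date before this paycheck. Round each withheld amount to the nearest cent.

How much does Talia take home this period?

$2,377.12

457(b) deferral: $3,994.33 × 0.055 = $219.69
Taxable wages = $3,994.33 − $219.69 = $3,774.64
State tax withheld: $3,774.64 × 0.0742 = $280.08
Local income tax: $3,774.64 × 0.0189 = $71.34
Federal income tax: $3,774.64 × 0.22 = $830.42
PFL insurance: $3,994.33 × 0.0047 = $18.77
Social Security tax: annual cap $172,585.10 already reached (YTD $179,318.92), so $0.00
Roth 401(k) contribution: $196.91
Total deductions = $219.69 + $280.08 + $71.34 + $830.42 + $18.77 + $0.00 + $196.91 = $1,617.21
Net pay = $3,994.33 − $1,617.21 = $2,377.12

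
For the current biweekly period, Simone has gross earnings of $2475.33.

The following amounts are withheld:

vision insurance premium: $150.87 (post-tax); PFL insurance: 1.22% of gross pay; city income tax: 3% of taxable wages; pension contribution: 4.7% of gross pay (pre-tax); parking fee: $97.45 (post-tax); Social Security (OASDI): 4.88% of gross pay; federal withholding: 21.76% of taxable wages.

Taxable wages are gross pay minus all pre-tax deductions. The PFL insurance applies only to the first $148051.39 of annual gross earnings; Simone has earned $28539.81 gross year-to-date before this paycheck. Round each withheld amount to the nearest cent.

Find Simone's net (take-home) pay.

Pension contribution: $2475.33 × 0.047 = $116.34
Taxable wages = $2475.33 − $116.34 = $2358.99
City income tax: $2358.99 × 0.03 = $70.77
Federal withholding: $2358.99 × 0.2176 = $513.32
PFL insurance: cap not yet reached, full $2475.33 is subject → $2475.33 × 0.0122 = $30.20
Social Security (OASDI): $2475.33 × 0.0488 = $120.80
Parking fee: $97.45
Vision insurance premium: $150.87
Total deductions = $116.34 + $70.77 + $513.32 + $30.20 + $120.80 + $97.45 + $150.87 = $1099.75
Net pay = $2475.33 − $1099.75 = $1375.58

$1375.58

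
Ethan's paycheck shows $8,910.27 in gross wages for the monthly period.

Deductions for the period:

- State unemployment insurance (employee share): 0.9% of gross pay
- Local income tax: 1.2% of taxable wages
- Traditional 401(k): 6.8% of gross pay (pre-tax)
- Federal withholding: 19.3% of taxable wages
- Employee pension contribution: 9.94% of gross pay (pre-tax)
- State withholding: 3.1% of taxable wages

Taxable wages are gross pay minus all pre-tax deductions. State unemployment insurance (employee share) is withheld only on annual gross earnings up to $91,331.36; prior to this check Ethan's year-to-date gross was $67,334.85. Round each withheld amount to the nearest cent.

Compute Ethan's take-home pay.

$5,587.69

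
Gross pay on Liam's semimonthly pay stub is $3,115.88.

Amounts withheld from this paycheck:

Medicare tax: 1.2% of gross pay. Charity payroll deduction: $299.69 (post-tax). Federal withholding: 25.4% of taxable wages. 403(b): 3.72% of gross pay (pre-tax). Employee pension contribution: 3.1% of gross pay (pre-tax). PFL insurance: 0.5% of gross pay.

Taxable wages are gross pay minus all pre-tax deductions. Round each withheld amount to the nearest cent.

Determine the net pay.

403(b): $3,115.88 × 0.0372 = $115.91
Employee pension contribution: $3,115.88 × 0.031 = $96.59
Pre-tax total = $115.91 + $96.59 = $212.50
Taxable wages = $3,115.88 − $212.50 = $2,903.38
Federal withholding: $2,903.38 × 0.254 = $737.46
PFL insurance: $3,115.88 × 0.005 = $15.58
Medicare tax: $3,115.88 × 0.012 = $37.39
Charity payroll deduction: $299.69
Total deductions = $115.91 + $96.59 + $737.46 + $15.58 + $37.39 + $299.69 = $1,302.62
Net pay = $3,115.88 − $1,302.62 = $1,813.26

$1,813.26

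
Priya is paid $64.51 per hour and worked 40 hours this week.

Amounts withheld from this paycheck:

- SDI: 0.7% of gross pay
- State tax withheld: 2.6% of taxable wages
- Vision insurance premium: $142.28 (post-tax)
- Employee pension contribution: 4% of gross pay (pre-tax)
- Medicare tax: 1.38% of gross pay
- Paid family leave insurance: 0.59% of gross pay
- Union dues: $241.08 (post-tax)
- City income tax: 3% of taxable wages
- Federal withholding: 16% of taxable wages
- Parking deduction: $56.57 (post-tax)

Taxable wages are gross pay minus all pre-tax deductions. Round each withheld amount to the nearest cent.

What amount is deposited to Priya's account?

Gross pay: 40 × $64.51 = $2580.40
Employee pension contribution: $2580.40 × 0.04 = $103.22
Taxable wages = $2580.40 − $103.22 = $2477.18
Federal withholding: $2477.18 × 0.16 = $396.35
State tax withheld: $2477.18 × 0.026 = $64.41
City income tax: $2477.18 × 0.03 = $74.32
SDI: $2580.40 × 0.007 = $18.06
Paid family leave insurance: $2580.40 × 0.0059 = $15.22
Medicare tax: $2580.40 × 0.0138 = $35.61
Union dues: $241.08
Parking deduction: $56.57
Vision insurance premium: $142.28
Total deductions = $103.22 + $396.35 + $64.41 + $74.32 + $18.06 + $15.22 + $35.61 + $241.08 + $56.57 + $142.28 = $1147.12
Net pay = $2580.40 − $1147.12 = $1433.28

$1433.28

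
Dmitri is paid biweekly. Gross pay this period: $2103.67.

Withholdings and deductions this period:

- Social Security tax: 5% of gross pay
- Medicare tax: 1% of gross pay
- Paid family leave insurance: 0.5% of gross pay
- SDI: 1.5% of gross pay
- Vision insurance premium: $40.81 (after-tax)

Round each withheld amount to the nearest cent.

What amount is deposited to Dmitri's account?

SDI: $2103.67 × 0.015 = $31.56
Paid family leave insurance: $2103.67 × 0.005 = $10.52
Medicare tax: $2103.67 × 0.01 = $21.04
Social Security tax: $2103.67 × 0.05 = $105.18
Vision insurance premium: $40.81
Total deductions = $31.56 + $10.52 + $21.04 + $105.18 + $40.81 = $209.11
Net pay = $2103.67 − $209.11 = $1894.56

$1894.56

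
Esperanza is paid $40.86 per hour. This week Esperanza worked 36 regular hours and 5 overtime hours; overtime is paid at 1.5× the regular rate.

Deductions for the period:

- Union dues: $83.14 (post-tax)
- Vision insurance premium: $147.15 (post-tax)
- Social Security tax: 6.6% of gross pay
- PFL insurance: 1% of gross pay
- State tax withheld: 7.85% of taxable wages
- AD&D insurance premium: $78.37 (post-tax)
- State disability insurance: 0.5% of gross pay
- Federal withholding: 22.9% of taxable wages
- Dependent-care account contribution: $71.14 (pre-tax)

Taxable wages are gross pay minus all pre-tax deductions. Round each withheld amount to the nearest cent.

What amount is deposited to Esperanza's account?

$728.96

Regular pay: 36 × $40.86 = $1470.96
Overtime pay: 5 × $40.86 × 1.5 = $306.45
Gross pay = $1470.96 + $306.45 = $1777.41
Dependent-care account contribution: $71.14
Taxable wages = $1777.41 − $71.14 = $1706.27
Federal withholding: $1706.27 × 0.229 = $390.74
State tax withheld: $1706.27 × 0.0785 = $133.94
PFL insurance: $1777.41 × 0.01 = $17.77
State disability insurance: $1777.41 × 0.005 = $8.89
Social Security tax: $1777.41 × 0.066 = $117.31
Vision insurance premium: $147.15
Union dues: $83.14
AD&D insurance premium: $78.37
Total deductions = $71.14 + $390.74 + $133.94 + $17.77 + $8.89 + $117.31 + $147.15 + $83.14 + $78.37 = $1048.45
Net pay = $1777.41 − $1048.45 = $728.96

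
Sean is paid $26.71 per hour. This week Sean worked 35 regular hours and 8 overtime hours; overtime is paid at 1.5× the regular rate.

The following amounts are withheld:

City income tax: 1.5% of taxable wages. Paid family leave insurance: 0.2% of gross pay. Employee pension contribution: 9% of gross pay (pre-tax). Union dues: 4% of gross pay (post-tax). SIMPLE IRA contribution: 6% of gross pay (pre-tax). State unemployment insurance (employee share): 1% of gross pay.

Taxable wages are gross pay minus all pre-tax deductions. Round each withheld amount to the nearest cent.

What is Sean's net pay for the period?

Regular pay: 35 × $26.71 = $934.85
Overtime pay: 8 × $26.71 × 1.5 = $320.52
Gross pay = $934.85 + $320.52 = $1,255.37
Employee pension contribution: $1,255.37 × 0.09 = $112.98
SIMPLE IRA contribution: $1,255.37 × 0.06 = $75.32
Pre-tax total = $112.98 + $75.32 = $188.30
Taxable wages = $1,255.37 − $188.30 = $1,067.07
City income tax: $1,067.07 × 0.015 = $16.01
Paid family leave insurance: $1,255.37 × 0.002 = $2.51
State unemployment insurance (employee share): $1,255.37 × 0.01 = $12.55
Union dues: $1,255.37 × 0.04 = $50.21
Total deductions = $112.98 + $75.32 + $16.01 + $2.51 + $12.55 + $50.21 = $269.58
Net pay = $1,255.37 − $269.58 = $985.79

$985.79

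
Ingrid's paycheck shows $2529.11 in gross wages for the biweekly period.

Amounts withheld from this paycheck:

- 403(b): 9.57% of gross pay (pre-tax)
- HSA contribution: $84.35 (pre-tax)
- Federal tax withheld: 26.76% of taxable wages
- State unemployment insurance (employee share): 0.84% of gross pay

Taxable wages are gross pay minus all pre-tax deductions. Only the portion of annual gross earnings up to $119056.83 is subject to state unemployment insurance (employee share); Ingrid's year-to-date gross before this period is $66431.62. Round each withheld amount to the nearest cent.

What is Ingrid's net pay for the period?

$1592.03

HSA contribution: $84.35
403(b): $2529.11 × 0.0957 = $242.04
Pre-tax total = $84.35 + $242.04 = $326.39
Taxable wages = $2529.11 − $326.39 = $2202.72
Federal tax withheld: $2202.72 × 0.2676 = $589.45
State unemployment insurance (employee share): cap not yet reached, full $2529.11 is subject → $2529.11 × 0.0084 = $21.24
Total deductions = $84.35 + $242.04 + $589.45 + $21.24 = $937.08
Net pay = $2529.11 − $937.08 = $1592.03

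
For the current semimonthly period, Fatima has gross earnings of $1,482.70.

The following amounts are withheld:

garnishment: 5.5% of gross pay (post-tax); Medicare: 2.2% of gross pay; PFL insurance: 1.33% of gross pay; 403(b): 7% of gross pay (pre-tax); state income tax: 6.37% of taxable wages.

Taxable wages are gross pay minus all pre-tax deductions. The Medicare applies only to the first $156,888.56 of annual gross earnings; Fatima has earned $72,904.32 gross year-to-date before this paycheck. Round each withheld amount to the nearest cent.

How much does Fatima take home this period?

$1,157.18

403(b): $1,482.70 × 0.07 = $103.79
Taxable wages = $1,482.70 − $103.79 = $1,378.91
State income tax: $1,378.91 × 0.0637 = $87.84
PFL insurance: $1,482.70 × 0.0133 = $19.72
Medicare: cap not yet reached, full $1,482.70 is subject → $1,482.70 × 0.022 = $32.62
Garnishment: $1,482.70 × 0.055 = $81.55
Total deductions = $103.79 + $87.84 + $19.72 + $32.62 + $81.55 = $325.52
Net pay = $1,482.70 − $325.52 = $1,157.18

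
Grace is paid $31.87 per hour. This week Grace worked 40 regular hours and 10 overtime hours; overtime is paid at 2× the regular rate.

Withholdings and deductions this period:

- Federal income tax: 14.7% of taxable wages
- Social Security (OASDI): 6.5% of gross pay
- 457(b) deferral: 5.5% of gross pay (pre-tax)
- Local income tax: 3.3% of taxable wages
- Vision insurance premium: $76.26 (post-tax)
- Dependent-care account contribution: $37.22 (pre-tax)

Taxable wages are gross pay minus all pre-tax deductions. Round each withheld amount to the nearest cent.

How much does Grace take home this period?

$1,250.70

Regular pay: 40 × $31.87 = $1,274.80
Overtime pay: 10 × $31.87 × 2 = $637.40
Gross pay = $1,274.80 + $637.40 = $1,912.20
457(b) deferral: $1,912.20 × 0.055 = $105.17
Dependent-care account contribution: $37.22
Pre-tax total = $105.17 + $37.22 = $142.39
Taxable wages = $1,912.20 − $142.39 = $1,769.81
Local income tax: $1,769.81 × 0.033 = $58.40
Federal income tax: $1,769.81 × 0.147 = $260.16
Social Security (OASDI): $1,912.20 × 0.065 = $124.29
Vision insurance premium: $76.26
Total deductions = $105.17 + $37.22 + $58.40 + $260.16 + $124.29 + $76.26 = $661.50
Net pay = $1,912.20 − $661.50 = $1,250.70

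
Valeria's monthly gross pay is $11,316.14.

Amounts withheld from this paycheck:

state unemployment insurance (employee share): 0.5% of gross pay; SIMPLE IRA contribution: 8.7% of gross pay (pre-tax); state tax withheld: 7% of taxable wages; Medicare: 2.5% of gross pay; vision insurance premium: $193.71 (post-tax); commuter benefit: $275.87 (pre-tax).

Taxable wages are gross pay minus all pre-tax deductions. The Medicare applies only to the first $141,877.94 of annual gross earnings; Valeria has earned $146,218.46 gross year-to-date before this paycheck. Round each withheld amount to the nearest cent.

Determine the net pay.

Commuter benefit: $275.87
SIMPLE IRA contribution: $11,316.14 × 0.087 = $984.50
Pre-tax total = $275.87 + $984.50 = $1,260.37
Taxable wages = $11,316.14 − $1,260.37 = $10,055.77
State tax withheld: $10,055.77 × 0.07 = $703.90
Medicare: annual cap $141,877.94 already reached (YTD $146,218.46), so $0.00
State unemployment insurance (employee share): $11,316.14 × 0.005 = $56.58
Vision insurance premium: $193.71
Total deductions = $275.87 + $984.50 + $703.90 + $0.00 + $56.58 + $193.71 = $2,214.56
Net pay = $11,316.14 − $2,214.56 = $9,101.58

$9,101.58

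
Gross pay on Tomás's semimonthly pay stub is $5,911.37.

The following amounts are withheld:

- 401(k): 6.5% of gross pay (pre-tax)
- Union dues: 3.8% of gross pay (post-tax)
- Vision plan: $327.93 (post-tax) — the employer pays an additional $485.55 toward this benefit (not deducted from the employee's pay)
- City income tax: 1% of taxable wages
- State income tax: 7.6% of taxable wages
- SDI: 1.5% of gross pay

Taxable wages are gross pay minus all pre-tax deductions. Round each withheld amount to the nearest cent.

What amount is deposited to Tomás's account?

$4,410.57

401(k): $5,911.37 × 0.065 = $384.24
Taxable wages = $5,911.37 − $384.24 = $5,527.13
City income tax: $5,527.13 × 0.01 = $55.27
State income tax: $5,527.13 × 0.076 = $420.06
SDI: $5,911.37 × 0.015 = $88.67
Vision plan: $327.93
Union dues: $5,911.37 × 0.038 = $224.63
(Employer's $485.55 toward vision plan is not withheld from the employee.)
Total deductions = $384.24 + $55.27 + $420.06 + $88.67 + $327.93 + $224.63 = $1,500.80
Net pay = $5,911.37 − $1,500.80 = $4,410.57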